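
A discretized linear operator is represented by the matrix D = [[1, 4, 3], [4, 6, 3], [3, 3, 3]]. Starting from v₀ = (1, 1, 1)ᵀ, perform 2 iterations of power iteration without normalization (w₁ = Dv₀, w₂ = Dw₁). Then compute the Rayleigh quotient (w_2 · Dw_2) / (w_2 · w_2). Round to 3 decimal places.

10.477

w1 = Dv₀ = (1·1 + 4·1 + 3·1; 4·1 + 6·1 + 3·1; 3·1 + 3·1 + 3·1) = (8, 13, 9)
w2 = Dw1 = (1·8 + 4·13 + 3·9; 4·8 + 6·13 + 3·9; 3·8 + 3·13 + 3·9) = (87, 137, 90)
Dw2 = (905, 1440, 942)
w2·Dw2 = 87·905 + 137·1440 + 90·942 = 360795; w2·w2 = 87·87 + 137·137 + 90·90 = 34438
λ ≈ 360795/34438 = 10.477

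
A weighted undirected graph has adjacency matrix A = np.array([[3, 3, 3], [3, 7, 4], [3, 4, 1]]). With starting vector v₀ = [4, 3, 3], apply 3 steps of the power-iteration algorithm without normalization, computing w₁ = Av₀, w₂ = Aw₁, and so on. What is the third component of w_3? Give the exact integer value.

w1 = Av₀ = (30, 45, 27)
w2 = Aw1 = (306, 513, 297)
w3 = Aw2 = (3348, 5697, 3267)
The requested component of w3 is 3267.

3267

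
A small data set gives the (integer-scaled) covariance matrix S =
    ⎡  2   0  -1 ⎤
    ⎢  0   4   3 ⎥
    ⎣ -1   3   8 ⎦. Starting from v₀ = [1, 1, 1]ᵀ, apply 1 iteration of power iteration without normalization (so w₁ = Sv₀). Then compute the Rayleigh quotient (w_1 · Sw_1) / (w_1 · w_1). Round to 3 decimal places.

λ ≈ 9.320

w1 = Sv₀ = (2·1 + 0·1 + (-1)·1; 0·1 + 4·1 + 3·1; (-1)·1 + 3·1 + 8·1) = (1, 7, 10)
Sw1 = (-8, 58, 100)
w1·Sw1 = 1·(-8) + 7·58 + 10·100 = 1398; w1·w1 = 1·1 + 7·7 + 10·10 = 150
λ ≈ 1398/150 = 9.320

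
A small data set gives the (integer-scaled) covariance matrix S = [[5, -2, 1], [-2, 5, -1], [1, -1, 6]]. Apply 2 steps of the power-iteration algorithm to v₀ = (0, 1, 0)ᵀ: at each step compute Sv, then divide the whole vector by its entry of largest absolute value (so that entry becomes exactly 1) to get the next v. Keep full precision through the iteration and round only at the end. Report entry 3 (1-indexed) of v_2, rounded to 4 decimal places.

Sv0 = (-2.00000, 5.00000, -1.00000); divide by 5.00000 → v1 = (-0.40000, 1.00000, -0.20000)
Sv1 = (-4.20000, 6.00000, -2.60000); divide by 6.00000 → v2 = (-0.70000, 1.00000, -0.43333)
Requested entry of v2: -13/30 = -0.4333

-0.4333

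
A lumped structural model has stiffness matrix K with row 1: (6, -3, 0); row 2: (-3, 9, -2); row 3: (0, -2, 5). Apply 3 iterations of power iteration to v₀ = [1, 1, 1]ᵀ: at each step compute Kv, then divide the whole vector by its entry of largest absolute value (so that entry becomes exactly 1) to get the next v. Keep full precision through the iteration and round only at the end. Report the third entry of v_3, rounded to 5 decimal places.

Kv0 = (3.000000, 4.000000, 3.000000); divide by 4.000000 → v1 = (0.750000, 1.000000, 0.750000)
Kv1 = (1.500000, 5.250000, 1.750000); divide by 5.250000 → v2 = (0.285714, 1.000000, 0.333333)
Kv2 = (-1.285714, 7.476190, -0.333333); divide by 7.476190 → v3 = (-0.171975, 1.000000, -0.044586)
Requested entry of v3: -7/157 = -0.04459

-0.04459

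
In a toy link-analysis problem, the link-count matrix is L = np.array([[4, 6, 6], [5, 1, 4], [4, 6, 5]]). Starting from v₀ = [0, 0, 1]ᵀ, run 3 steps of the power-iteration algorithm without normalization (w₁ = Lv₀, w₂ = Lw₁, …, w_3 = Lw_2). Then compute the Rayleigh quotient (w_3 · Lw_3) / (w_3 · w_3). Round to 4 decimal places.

λ ≈ 13.7102

w1 = Lv₀ = (6, 4, 5)
w2 = Lw1 = (78, 54, 73)
w3 = Lw2 = (1074, 736, 1001)
Lw3 = (14718, 10110, 13717)
w3·Lw3 = 1074·14718 + 736·10110 + 1001·13717 = 36978809; w3·w3 = 1074·1074 + 736·736 + 1001·1001 = 2697173
λ ≈ 36978809/2697173 = 13.7102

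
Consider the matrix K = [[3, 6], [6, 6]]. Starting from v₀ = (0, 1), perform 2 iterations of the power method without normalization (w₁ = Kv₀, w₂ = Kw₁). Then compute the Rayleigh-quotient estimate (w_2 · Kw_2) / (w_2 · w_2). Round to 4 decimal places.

λ ≈ 10.6800

w1 = Kv₀ = (6, 6)
w2 = Kw1 = (54, 72)
Kw2 = (594, 756)
w2·Kw2 = 54·594 + 72·756 = 86508; w2·w2 = 54·54 + 72·72 = 8100
λ ≈ 86508/8100 = 10.6800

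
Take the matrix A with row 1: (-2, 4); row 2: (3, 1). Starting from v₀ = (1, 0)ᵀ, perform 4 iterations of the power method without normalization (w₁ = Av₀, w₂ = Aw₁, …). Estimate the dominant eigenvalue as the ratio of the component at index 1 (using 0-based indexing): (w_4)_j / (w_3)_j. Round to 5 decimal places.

λ ≈ -1.93333

w1 = Av₀ = (-2, 3)
w2 = Aw1 = (16, -3)
w3 = Aw2 = (-44, 45)
w4 = Aw3 = (268, -87)
Ratio at component: -87 / 45 = -1.93333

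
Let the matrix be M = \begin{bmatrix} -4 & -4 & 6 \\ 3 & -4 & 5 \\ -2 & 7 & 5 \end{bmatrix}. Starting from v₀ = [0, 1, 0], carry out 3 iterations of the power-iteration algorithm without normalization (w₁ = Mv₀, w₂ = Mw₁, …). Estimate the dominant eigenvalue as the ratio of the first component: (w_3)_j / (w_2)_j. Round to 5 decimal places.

w1 = Mv₀ = ((-4)·0 + (-4)·1 + 6·0; 3·0 + (-4)·1 + 5·0; (-2)·0 + 7·1 + 5·0) = (-4, -4, 7)
w2 = Mw1 = ((-4)·(-4) + (-4)·(-4) + 6·7; 3·(-4) + (-4)·(-4) + 5·7; (-2)·(-4) + 7·(-4) + 5·7) = (74, 39, 15)
w3 = Mw2 = (-362, 141, 200)
Ratio at component: -362 / 74 = -4.89189

λ ≈ -4.89189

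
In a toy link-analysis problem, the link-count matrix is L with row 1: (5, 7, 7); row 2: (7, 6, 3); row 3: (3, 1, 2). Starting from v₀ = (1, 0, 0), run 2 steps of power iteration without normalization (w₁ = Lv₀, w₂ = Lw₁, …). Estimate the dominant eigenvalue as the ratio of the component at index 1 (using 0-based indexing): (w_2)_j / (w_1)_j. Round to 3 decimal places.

12.286

w1 = Lv₀ = (5, 7, 3)
w2 = Lw1 = (95, 86, 28)
Ratio at component: 86 / 7 = 12.286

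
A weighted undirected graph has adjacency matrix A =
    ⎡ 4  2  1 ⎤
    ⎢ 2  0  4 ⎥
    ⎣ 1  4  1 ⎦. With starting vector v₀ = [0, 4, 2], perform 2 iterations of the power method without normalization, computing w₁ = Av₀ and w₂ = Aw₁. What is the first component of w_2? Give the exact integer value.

74

w1 = Av₀ = (10, 8, 18)
w2 = Aw1 = (74, 92, 60)
The requested component of w2 is 74.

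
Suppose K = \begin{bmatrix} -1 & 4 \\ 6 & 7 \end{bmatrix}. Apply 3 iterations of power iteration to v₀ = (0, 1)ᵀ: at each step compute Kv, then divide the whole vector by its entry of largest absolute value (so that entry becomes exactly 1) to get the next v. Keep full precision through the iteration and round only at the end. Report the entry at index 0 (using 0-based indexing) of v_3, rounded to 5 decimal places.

0.40916

Kv0 = (4.000000, 7.000000); divide by 7.000000 → v1 = (0.571429, 1.000000)
Kv1 = (3.428571, 10.428571); divide by 10.428571 → v2 = (0.328767, 1.000000)
Kv2 = (3.671233, 8.972603); divide by 8.972603 → v3 = (0.409160, 1.000000)
Requested entry of v3: 268/655 = 0.40916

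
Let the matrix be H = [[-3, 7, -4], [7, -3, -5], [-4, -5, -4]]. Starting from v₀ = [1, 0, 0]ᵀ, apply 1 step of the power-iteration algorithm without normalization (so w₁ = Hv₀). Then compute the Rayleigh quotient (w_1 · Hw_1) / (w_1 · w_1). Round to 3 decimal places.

-4.703

w1 = Hv₀ = ((-3)·1 + 7·0 + (-4)·0; 7·1 + (-3)·0 + (-5)·0; (-4)·1 + (-5)·0 + (-4)·0) = (-3, 7, -4)
Hw1 = (74, -22, -7)
w1·Hw1 = (-3)·74 + 7·(-22) + (-4)·(-7) = -348; w1·w1 = (-3)·(-3) + 7·7 + (-4)·(-4) = 74
λ ≈ -348/74 = -4.703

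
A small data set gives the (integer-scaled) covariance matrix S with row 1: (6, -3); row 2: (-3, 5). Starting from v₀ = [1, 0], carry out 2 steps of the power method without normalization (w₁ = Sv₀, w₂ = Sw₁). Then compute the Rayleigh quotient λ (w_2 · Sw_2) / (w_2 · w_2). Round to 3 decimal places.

w1 = Sv₀ = (6, -3)
w2 = Sw1 = (45, -33)
Sw2 = (369, -300)
w2·Sw2 = 45·369 + (-33)·(-300) = 26505; w2·w2 = 45·45 + (-33)·(-33) = 3114
λ ≈ 26505/3114 = 8.512

8.512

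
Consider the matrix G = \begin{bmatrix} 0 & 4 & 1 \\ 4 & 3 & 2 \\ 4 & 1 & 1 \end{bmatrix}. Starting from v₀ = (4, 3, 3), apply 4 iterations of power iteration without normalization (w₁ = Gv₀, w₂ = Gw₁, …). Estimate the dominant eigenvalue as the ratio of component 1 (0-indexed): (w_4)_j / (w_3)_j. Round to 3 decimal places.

6.849

w1 = Gv₀ = (0·4 + 4·3 + 1·3; 4·4 + 3·3 + 2·3; 4·4 + 1·3 + 1·3) = (15, 31, 22)
w2 = Gw1 = (0·15 + 4·31 + 1·22; 4·15 + 3·31 + 2·22; 4·15 + 1·31 + 1·22) = (146, 197, 113)
w3 = Gw2 = (901, 1401, 894)
w4 = Gw3 = (6498, 9595, 5899)
Ratio at component: 9595 / 1401 = 6.849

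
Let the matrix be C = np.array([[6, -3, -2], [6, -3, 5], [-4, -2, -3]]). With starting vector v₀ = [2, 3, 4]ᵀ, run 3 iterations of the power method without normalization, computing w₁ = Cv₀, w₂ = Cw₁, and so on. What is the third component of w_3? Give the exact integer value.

w1 = Cv₀ = (6·2 + (-3)·3 + (-2)·4; 6·2 + (-3)·3 + 5·4; (-4)·2 + (-2)·3 + (-3)·4) = (-5, 23, -26)
w2 = Cw1 = (6·(-5) + (-3)·23 + (-2)·(-26); 6·(-5) + (-3)·23 + 5·(-26); (-4)·(-5) + (-2)·23 + (-3)·(-26)) = (-47, -229, 52)
w3 = Cw2 = (301, 665, 490)
The requested component of w3 is 490.

490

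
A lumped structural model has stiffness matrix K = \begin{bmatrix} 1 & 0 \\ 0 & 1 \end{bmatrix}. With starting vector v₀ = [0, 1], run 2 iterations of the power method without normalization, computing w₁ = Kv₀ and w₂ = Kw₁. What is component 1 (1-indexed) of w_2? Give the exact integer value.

0

w1 = Kv₀ = (1·0 + 0·1; 0·0 + 1·1) = (0, 1)
w2 = Kw1 = (1·0 + 0·1; 0·0 + 1·1) = (0, 1)
The requested component of w2 is 0.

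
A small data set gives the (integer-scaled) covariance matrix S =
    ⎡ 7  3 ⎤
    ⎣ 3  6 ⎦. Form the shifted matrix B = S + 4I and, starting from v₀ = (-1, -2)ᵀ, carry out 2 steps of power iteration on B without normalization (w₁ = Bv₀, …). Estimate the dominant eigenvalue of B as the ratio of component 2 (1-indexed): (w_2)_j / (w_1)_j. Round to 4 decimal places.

B = S + 4I has rows (11, 3); (3, 10)
w1 = Bv₀ = (-17, -23)
w2 = Bw1 = (-256, -281)
Ratio: -281/-23 = 12.2174

12.2174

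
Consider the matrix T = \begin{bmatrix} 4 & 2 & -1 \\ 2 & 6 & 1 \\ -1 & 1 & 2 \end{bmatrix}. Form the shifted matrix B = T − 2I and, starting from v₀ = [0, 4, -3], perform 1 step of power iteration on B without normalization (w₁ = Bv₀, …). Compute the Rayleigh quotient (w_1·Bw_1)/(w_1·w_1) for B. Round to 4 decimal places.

B = T − 2I has rows (2, 2, -1); (2, 4, 1); (-1, 1, 0)
w1 = Bv₀ = (11, 13, 4)
Bw1 = (44, 78, 2)
w1·Bw1 = 1506; w1·w1 = 306; μ ≈ 1506/306 = 4.9216

μ ≈ 4.9216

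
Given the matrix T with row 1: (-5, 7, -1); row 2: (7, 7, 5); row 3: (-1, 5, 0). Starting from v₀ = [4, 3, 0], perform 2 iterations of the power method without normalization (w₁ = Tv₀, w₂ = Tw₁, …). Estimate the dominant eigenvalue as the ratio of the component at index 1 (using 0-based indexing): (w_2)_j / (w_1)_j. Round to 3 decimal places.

8.265

w1 = Tv₀ = (1, 49, 11)
w2 = Tw1 = (327, 405, 244)
Ratio at component: 405 / 49 = 8.265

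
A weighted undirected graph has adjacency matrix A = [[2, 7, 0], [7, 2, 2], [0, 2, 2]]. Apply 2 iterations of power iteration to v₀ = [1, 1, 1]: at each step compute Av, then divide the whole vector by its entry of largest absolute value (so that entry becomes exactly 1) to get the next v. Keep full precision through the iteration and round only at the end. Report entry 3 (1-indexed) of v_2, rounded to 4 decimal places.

Av0 = (9.00000, 11.00000, 4.00000); divide by 11.00000 → v1 = (0.81818, 1.00000, 0.36364)
Av1 = (8.63636, 8.45455, 2.72727); divide by 8.63636 → v2 = (1.00000, 0.97895, 0.31579)
Requested entry of v2: 30/95 = 0.3158

0.3158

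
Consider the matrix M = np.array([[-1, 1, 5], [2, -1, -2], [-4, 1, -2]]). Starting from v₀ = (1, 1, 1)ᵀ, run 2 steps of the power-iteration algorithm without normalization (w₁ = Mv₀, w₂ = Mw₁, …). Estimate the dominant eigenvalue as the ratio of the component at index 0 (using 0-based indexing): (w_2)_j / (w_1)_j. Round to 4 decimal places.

w1 = Mv₀ = ((-1)·1 + 1·1 + 5·1; 2·1 + (-1)·1 + (-2)·1; (-4)·1 + 1·1 + (-2)·1) = (5, -1, -5)
w2 = Mw1 = ((-1)·5 + 1·(-1) + 5·(-5); 2·5 + (-1)·(-1) + (-2)·(-5); (-4)·5 + 1·(-1) + (-2)·(-5)) = (-31, 21, -11)
Ratio at component: -31 / 5 = -6.2000

λ ≈ -6.2000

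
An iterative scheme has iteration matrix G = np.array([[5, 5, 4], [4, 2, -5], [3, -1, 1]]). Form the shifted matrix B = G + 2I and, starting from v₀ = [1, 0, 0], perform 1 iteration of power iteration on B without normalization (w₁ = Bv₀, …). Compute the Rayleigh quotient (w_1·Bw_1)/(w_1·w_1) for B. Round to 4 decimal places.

B = G + 2I has rows (7, 5, 4); (4, 4, -5); (3, -1, 3)
w1 = Bv₀ = (7·1 + 5·0 + 4·0; 4·1 + 4·0 + (-5)·0; 3·1 + (-1)·0 + 3·0) = (7, 4, 3)
Bw1 = (81, 29, 26)
w1·Bw1 = 761; w1·w1 = 74; μ ≈ 761/74 = 10.2838

μ ≈ 10.2838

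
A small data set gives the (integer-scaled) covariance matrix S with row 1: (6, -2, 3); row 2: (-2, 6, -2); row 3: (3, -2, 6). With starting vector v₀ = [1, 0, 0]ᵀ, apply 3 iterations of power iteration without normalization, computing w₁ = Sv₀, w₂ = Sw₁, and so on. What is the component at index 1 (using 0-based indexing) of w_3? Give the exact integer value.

w1 = Sv₀ = (6, -2, 3)
w2 = Sw1 = (49, -30, 40)
w3 = Sw2 = (474, -358, 447)
The requested component of w3 is -358.

-358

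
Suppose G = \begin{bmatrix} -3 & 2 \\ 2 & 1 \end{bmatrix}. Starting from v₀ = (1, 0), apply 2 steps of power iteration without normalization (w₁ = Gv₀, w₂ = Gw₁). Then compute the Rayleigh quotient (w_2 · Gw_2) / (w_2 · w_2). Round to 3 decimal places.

-3.778

w1 = Gv₀ = ((-3)·1 + 2·0; 2·1 + 1·0) = (-3, 2)
w2 = Gw1 = ((-3)·(-3) + 2·2; 2·(-3) + 1·2) = (13, -4)
Gw2 = (-47, 22)
w2·Gw2 = 13·(-47) + (-4)·22 = -699; w2·w2 = 13·13 + (-4)·(-4) = 185
λ ≈ -699/185 = -3.778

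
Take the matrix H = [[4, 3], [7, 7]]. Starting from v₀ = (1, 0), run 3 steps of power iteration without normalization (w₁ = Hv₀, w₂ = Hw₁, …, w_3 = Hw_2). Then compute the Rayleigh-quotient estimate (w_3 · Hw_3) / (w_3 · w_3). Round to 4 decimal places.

λ ≈ 10.3231

w1 = Hv₀ = (4·1 + 3·0; 7·1 + 7·0) = (4, 7)
w2 = Hw1 = (4·4 + 3·7; 7·4 + 7·7) = (37, 77)
w3 = Hw2 = (379, 798)
Hw3 = (3910, 8239)
w3·Hw3 = 379·3910 + 798·8239 = 8056612; w3·w3 = 379·379 + 798·798 = 780445
λ ≈ 8056612/780445 = 10.3231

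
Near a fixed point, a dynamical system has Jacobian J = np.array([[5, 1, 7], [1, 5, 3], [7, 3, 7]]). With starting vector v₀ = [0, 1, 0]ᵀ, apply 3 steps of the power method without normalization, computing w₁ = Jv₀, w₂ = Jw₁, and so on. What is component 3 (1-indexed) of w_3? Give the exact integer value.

623

w1 = Jv₀ = (5·0 + 1·1 + 7·0; 1·0 + 5·1 + 3·0; 7·0 + 3·1 + 7·0) = (1, 5, 3)
w2 = Jw1 = (5·1 + 1·5 + 7·3; 1·1 + 5·5 + 3·3; 7·1 + 3·5 + 7·3) = (31, 35, 43)
w3 = Jw2 = (491, 335, 623)
The requested component of w3 is 623.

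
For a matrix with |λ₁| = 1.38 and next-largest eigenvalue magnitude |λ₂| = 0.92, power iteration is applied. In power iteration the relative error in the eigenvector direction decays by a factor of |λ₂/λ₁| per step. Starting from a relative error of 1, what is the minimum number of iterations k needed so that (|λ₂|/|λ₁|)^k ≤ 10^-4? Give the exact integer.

|λ₂/λ₁| = 0.92/1.38 = 0.66667
Need k ≥ ln(10^-4) / ln(0.66667) = -9.2103 / -0.4055 ≈ 22.715
Smallest integer k satisfying the bound: 23

23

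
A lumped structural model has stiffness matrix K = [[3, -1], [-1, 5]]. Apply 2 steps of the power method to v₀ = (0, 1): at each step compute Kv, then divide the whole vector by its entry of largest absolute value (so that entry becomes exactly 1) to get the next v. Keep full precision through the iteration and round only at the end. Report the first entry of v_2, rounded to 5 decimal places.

Kv0 = (-1.000000, 5.000000); divide by 5.000000 → v1 = (-0.200000, 1.000000)
Kv1 = (-1.600000, 5.200000); divide by 5.200000 → v2 = (-0.307692, 1.000000)
Requested entry of v2: -8/26 = -0.30769

-0.30769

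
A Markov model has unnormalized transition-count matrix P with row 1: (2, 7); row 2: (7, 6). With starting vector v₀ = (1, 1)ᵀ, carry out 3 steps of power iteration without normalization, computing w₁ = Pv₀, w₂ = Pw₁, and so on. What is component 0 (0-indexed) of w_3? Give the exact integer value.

w1 = Pv₀ = (2·1 + 7·1; 7·1 + 6·1) = (9, 13)
w2 = Pw1 = (2·9 + 7·13; 7·9 + 6·13) = (109, 141)
w3 = Pw2 = (1205, 1609)
The requested component of w3 is 1205.

1205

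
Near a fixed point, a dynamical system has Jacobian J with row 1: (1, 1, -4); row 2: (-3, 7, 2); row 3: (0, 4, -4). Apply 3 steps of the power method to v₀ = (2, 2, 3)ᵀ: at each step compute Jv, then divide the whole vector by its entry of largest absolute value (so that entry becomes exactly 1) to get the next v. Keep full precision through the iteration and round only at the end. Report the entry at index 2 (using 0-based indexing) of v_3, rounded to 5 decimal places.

Jv0 = (-8.000000, 14.000000, -4.000000); divide by 14.000000 → v1 = (-0.571429, 1.000000, -0.285714)
Jv1 = (1.571429, 8.142857, 5.142857); divide by 8.142857 → v2 = (0.192982, 1.000000, 0.631579)
Jv2 = (-1.333333, 7.684211, 1.473684); divide by 7.684211 → v3 = (-0.173516, 1.000000, 0.191781)
Requested entry of v3: 168/876 = 0.19178

0.19178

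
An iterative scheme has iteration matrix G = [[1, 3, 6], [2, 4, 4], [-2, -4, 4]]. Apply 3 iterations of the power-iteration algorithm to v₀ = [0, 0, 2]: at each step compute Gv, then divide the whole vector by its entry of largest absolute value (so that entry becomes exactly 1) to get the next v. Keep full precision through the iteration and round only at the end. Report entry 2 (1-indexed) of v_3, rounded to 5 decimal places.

Gv0 = (12.000000, 8.000000, 8.000000); divide by 12.000000 → v1 = (1.000000, 0.666667, 0.666667)
Gv1 = (7.000000, 7.333333, -2.000000); divide by 7.333333 → v2 = (0.954545, 1.000000, -0.272727)
Gv2 = (2.318182, 4.818182, -7.000000); divide by -7.000000 → v3 = (-0.331169, -0.688312, 1.000000)
Requested entry of v3: 424/-616 = -0.68831

-0.68831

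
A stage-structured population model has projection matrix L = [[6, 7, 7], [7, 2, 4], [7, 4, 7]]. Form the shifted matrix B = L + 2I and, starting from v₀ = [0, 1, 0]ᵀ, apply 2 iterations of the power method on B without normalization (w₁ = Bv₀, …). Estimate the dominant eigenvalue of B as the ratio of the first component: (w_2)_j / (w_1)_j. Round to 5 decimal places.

B = L + 2I has rows (8, 7, 7); (7, 4, 4); (7, 4, 9)
w1 = Bv₀ = (7, 4, 4)
w2 = Bw1 = (112, 81, 101)
Ratio: 112/7 = 16.00000

16.00000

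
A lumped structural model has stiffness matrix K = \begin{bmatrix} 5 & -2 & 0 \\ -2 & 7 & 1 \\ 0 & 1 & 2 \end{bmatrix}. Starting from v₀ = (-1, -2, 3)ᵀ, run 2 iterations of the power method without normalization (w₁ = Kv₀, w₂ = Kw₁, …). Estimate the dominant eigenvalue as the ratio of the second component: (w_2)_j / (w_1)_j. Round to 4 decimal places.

w1 = Kv₀ = (5·(-1) + (-2)·(-2) + 0·3; (-2)·(-1) + 7·(-2) + 1·3; 0·(-1) + 1·(-2) + 2·3) = (-1, -9, 4)
w2 = Kw1 = (5·(-1) + (-2)·(-9) + 0·4; (-2)·(-1) + 7·(-9) + 1·4; 0·(-1) + 1·(-9) + 2·4) = (13, -57, -1)
Ratio at component: -57 / -9 = 6.3333

λ ≈ 6.3333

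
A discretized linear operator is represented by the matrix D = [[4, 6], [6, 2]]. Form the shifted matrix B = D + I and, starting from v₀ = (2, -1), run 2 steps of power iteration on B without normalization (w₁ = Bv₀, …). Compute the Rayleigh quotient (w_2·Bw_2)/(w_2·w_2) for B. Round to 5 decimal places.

9.96298

B = D + I has rows (5, 6); (6, 3)
w1 = Bv₀ = (5·2 + 6·(-1); 6·2 + 3·(-1)) = (4, 9)
w2 = Bw1 = (5·4 + 6·9; 6·4 + 3·9) = (74, 51)
Bw2 = (676, 597)
w2·Bw2 = 80471; w2·w2 = 8077; μ ≈ 80471/8077 = 9.96298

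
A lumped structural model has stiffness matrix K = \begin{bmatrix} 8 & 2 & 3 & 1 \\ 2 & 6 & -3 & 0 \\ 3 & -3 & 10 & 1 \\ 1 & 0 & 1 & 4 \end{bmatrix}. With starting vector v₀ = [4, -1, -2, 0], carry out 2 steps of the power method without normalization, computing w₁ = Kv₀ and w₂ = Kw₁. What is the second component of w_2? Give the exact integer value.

111

w1 = Kv₀ = (24, 8, -5, 2)
w2 = Kw1 = (195, 111, 0, 27)
The requested component of w2 is 111.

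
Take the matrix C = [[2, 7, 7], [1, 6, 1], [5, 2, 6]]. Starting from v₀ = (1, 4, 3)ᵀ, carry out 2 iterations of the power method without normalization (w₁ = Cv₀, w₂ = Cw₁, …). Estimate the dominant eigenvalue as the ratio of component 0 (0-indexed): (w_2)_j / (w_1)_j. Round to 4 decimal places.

w1 = Cv₀ = (51, 28, 31)
w2 = Cw1 = (515, 250, 497)
Ratio at component: 515 / 51 = 10.0980

10.0980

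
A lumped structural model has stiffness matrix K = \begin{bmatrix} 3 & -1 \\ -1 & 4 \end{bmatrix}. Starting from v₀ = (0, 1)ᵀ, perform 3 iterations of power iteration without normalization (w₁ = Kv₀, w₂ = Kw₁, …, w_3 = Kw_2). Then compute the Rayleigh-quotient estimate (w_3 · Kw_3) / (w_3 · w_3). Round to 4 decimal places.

w1 = Kv₀ = (-1, 4)
w2 = Kw1 = (-7, 17)
w3 = Kw2 = (-38, 75)
Kw3 = (-189, 338)
w3·Kw3 = (-38)·(-189) + 75·338 = 32532; w3·w3 = (-38)·(-38) + 75·75 = 7069
λ ≈ 32532/7069 = 4.6021

λ ≈ 4.6021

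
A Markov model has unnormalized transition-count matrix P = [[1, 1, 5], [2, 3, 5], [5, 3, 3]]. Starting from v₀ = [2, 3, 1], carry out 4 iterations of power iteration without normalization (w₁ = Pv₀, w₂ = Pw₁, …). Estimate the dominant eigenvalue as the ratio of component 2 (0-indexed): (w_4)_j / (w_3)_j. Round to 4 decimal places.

λ ≈ 9.2180

w1 = Pv₀ = (10, 18, 22)
w2 = Pw1 = (138, 184, 170)
w3 = Pw2 = (1172, 1678, 1752)
w4 = Pw3 = (11610, 16138, 16150)
Ratio at component: 16150 / 1752 = 9.2180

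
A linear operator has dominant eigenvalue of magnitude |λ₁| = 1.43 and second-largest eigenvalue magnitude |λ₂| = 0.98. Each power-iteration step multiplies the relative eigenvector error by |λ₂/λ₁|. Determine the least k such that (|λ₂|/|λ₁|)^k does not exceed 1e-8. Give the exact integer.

49

|λ₂/λ₁| = 0.98/1.43 = 0.68531
Need k ≥ ln(1e-8) / ln(0.68531) = -18.4207 / -0.3779 ≈ 48.748
Smallest integer k satisfying the bound: 49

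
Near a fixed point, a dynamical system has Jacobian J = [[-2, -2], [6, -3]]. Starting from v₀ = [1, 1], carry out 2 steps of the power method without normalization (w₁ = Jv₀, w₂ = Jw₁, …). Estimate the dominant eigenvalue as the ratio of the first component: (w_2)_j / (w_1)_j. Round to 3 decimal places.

-0.500

w1 = Jv₀ = (-4, 3)
w2 = Jw1 = (2, -33)
Ratio at component: 2 / -4 = -0.500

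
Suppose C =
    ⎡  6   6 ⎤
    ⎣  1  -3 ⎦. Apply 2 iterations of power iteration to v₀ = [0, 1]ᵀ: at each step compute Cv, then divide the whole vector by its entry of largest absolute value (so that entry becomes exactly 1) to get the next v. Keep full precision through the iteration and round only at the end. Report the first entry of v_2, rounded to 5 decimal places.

1.00000

Cv0 = (6.000000, -3.000000); divide by 6.000000 → v1 = (1.000000, -0.500000)
Cv1 = (3.000000, 2.500000); divide by 3.000000 → v2 = (1.000000, 0.833333)
Requested entry of v2: 18/18 = 1.00000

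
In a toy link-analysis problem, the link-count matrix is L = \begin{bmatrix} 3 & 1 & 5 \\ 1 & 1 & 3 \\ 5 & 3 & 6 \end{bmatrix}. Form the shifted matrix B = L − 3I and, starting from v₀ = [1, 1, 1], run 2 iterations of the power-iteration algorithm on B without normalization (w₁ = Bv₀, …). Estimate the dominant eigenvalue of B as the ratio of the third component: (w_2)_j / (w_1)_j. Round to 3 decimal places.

6.273

B = L − 3I has rows (0, 1, 5); (1, -2, 3); (5, 3, 3)
w1 = Bv₀ = (0·1 + 1·1 + 5·1; 1·1 + (-2)·1 + 3·1; 5·1 + 3·1 + 3·1) = (6, 2, 11)
w2 = Bw1 = (0·6 + 1·2 + 5·11; 1·6 + (-2)·2 + 3·11; 5·6 + 3·2 + 3·11) = (57, 35, 69)
Ratio: 69/11 = 6.273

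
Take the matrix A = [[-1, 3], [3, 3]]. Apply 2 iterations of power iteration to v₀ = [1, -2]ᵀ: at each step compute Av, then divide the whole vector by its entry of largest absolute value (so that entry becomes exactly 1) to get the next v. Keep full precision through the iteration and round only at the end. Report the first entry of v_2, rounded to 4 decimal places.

Av0 = (-7.00000, -3.00000); divide by -7.00000 → v1 = (1.00000, 0.42857)
Av1 = (0.28571, 4.28571); divide by 4.28571 → v2 = (0.06667, 1.00000)
Requested entry of v2: -2/-30 = 0.0667

0.0667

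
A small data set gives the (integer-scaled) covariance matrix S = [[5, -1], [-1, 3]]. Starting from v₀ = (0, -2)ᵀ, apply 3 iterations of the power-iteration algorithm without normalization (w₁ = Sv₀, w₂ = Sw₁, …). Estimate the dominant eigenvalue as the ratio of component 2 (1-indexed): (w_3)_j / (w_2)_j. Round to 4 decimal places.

3.8000

w1 = Sv₀ = (2, -6)
w2 = Sw1 = (16, -20)
w3 = Sw2 = (100, -76)
Ratio at component: -76 / -20 = 3.8000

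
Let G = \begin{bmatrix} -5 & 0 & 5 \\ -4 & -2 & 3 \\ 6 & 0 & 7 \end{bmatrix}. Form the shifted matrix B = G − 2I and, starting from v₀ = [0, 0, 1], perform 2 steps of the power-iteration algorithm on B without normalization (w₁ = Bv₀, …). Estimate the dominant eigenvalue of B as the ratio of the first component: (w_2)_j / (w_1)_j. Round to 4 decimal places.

μ ≈ -2.0000

B = G − 2I has rows (-7, 0, 5); (-4, -4, 3); (6, 0, 5)
w1 = Bv₀ = (5, 3, 5)
w2 = Bw1 = (-10, -17, 55)
Ratio: -10/5 = -2.0000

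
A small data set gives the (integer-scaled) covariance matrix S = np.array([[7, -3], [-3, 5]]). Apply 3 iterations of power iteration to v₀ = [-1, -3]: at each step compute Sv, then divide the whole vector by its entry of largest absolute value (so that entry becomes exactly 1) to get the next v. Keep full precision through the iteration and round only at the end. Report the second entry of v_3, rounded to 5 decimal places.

Sv0 = (2.000000, -12.000000); divide by -12.000000 → v1 = (-0.166667, 1.000000)
Sv1 = (-4.166667, 5.500000); divide by 5.500000 → v2 = (-0.757576, 1.000000)
Sv2 = (-8.303030, 7.272727); divide by -8.303030 → v3 = (1.000000, -0.875912)
Requested entry of v3: -480/548 = -0.87591

-0.87591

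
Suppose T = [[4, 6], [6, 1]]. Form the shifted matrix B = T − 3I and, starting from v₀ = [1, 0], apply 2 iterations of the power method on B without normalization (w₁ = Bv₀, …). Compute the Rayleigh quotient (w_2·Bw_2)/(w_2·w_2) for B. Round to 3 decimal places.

B = T − 3I has rows (1, 6); (6, -2)
w1 = Bv₀ = (1·1 + 6·0; 6·1 + (-2)·0) = (1, 6)
w2 = Bw1 = (1·1 + 6·6; 6·1 + (-2)·6) = (37, -6)
Bw2 = (1, 234)
w2·Bw2 = -1367; w2·w2 = 1405; μ ≈ -1367/1405 = -0.973

μ ≈ -0.973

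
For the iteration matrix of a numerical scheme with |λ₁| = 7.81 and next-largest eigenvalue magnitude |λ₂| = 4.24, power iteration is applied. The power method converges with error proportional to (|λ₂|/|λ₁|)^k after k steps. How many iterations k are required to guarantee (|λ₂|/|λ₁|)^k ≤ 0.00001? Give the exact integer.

|λ₂/λ₁| = 4.24/7.81 = 0.54289
Need k ≥ ln(0.00001) / ln(0.54289) = -11.5129 / -0.6108 ≈ 18.848
Smallest integer k satisfying the bound: 19

19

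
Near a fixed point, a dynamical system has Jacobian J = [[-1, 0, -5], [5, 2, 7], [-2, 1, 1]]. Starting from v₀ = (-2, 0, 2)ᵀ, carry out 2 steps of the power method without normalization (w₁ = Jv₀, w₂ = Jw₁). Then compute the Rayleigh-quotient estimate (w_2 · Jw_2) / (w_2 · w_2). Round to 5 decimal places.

λ ≈ 4.26667

w1 = Jv₀ = (-8, 4, 6)
w2 = Jw1 = (-22, 10, 26)
Jw2 = (-108, 92, 80)
w2·Jw2 = (-22)·(-108) + 10·92 + 26·80 = 5376; w2·w2 = (-22)·(-22) + 10·10 + 26·26 = 1260
λ ≈ 5376/1260 = 4.26667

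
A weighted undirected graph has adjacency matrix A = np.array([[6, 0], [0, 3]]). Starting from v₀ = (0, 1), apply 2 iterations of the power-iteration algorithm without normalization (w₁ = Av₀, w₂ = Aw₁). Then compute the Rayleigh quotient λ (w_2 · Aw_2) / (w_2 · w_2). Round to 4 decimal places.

w1 = Av₀ = (0, 3)
w2 = Aw1 = (0, 9)
Aw2 = (0, 27)
w2·Aw2 = 0·0 + 9·27 = 243; w2·w2 = 0·0 + 9·9 = 81
λ ≈ 243/81 = 3.0000

λ ≈ 3.0000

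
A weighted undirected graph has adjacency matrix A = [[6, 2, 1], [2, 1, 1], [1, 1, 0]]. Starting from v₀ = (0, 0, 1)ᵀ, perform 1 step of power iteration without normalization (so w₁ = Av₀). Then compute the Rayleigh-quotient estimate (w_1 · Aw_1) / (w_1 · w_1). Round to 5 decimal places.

w1 = Av₀ = (6·0 + 2·0 + 1·1; 2·0 + 1·0 + 1·1; 1·0 + 1·0 + 0·1) = (1, 1, 0)
Aw1 = (8, 3, 2)
w1·Aw1 = 1·8 + 1·3 + 0·2 = 11; w1·w1 = 1·1 + 1·1 + 0·0 = 2
λ ≈ 11/2 = 5.50000

λ ≈ 5.50000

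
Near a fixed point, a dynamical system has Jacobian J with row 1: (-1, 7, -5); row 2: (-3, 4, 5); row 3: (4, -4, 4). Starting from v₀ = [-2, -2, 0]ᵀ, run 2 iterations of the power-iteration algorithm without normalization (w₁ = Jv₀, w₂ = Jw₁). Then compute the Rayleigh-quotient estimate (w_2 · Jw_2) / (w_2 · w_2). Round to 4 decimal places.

3.3953

w1 = Jv₀ = (-12, -2, 0)
w2 = Jw1 = (-2, 28, -40)
Jw2 = (398, -82, -280)
w2·Jw2 = (-2)·398 + 28·(-82) + (-40)·(-280) = 8108; w2·w2 = (-2)·(-2) + 28·28 + (-40)·(-40) = 2388
λ ≈ 8108/2388 = 3.3953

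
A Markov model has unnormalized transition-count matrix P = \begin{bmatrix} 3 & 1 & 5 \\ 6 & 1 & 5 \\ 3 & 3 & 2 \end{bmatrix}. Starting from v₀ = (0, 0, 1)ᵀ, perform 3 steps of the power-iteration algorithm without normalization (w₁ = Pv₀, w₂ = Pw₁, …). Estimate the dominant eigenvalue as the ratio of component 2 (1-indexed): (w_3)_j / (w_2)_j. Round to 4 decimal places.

λ ≈ 8.7778

w1 = Pv₀ = (3·0 + 1·0 + 5·1; 6·0 + 1·0 + 5·1; 3·0 + 3·0 + 2·1) = (5, 5, 2)
w2 = Pw1 = (3·5 + 1·5 + 5·2; 6·5 + 1·5 + 5·2; 3·5 + 3·5 + 2·2) = (30, 45, 34)
w3 = Pw2 = (305, 395, 293)
Ratio at component: 395 / 45 = 8.7778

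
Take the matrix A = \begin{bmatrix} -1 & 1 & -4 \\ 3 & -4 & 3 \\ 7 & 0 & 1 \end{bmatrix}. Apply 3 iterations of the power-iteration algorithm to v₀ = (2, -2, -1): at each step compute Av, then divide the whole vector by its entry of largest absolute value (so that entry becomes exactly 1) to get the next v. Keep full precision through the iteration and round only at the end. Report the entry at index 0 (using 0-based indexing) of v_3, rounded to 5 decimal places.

0.05839

Av0 = (0.000000, 11.000000, 13.000000); divide by 13.000000 → v1 = (0.000000, 0.846154, 1.000000)
Av1 = (-3.153846, -0.384615, 1.000000); divide by -3.153846 → v2 = (1.000000, 0.121951, -0.317073)
Av2 = (0.390244, 1.560976, 6.682927); divide by 6.682927 → v3 = (0.058394, 0.233577, 1.000000)
Requested entry of v3: -16/-274 = 0.05839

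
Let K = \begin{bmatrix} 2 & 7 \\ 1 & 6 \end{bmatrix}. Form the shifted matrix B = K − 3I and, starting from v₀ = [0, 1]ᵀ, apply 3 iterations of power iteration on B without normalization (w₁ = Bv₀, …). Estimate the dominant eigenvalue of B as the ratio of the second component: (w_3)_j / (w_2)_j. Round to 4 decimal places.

B = K − 3I has rows (-1, 7); (1, 3)
w1 = Bv₀ = (7, 3)
w2 = Bw1 = (14, 16)
w3 = Bw2 = (98, 62)
Ratio: 62/16 = 3.8750

μ ≈ 3.8750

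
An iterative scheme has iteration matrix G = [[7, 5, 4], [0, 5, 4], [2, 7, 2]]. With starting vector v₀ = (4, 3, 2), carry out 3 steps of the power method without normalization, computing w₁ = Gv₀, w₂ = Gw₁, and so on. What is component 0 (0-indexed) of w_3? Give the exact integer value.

6779

w1 = Gv₀ = (7·4 + 5·3 + 4·2; 0·4 + 5·3 + 4·2; 2·4 + 7·3 + 2·2) = (51, 23, 33)
w2 = Gw1 = (7·51 + 5·23 + 4·33; 0·51 + 5·23 + 4·33; 2·51 + 7·23 + 2·33) = (604, 247, 329)
w3 = Gw2 = (6779, 2551, 3595)
The requested component of w3 is 6779.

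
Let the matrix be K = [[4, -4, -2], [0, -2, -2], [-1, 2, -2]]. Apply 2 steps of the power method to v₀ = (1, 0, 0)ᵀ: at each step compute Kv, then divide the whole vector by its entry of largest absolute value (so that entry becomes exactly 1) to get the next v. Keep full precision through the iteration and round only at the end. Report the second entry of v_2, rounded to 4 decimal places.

0.1111

Kv0 = (4.00000, 0.00000, -1.00000); divide by 4.00000 → v1 = (1.00000, 0.00000, -0.25000)
Kv1 = (4.50000, 0.50000, -0.50000); divide by 4.50000 → v2 = (1.00000, 0.11111, -0.11111)
Requested entry of v2: 2/18 = 0.1111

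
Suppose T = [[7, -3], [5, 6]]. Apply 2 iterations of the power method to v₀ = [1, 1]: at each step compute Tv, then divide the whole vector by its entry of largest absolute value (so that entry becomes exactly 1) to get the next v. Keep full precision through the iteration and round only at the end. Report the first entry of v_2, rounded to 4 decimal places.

Tv0 = (4.00000, 11.00000); divide by 11.00000 → v1 = (0.36364, 1.00000)
Tv1 = (-0.45455, 7.81818); divide by 7.81818 → v2 = (-0.05814, 1.00000)
Requested entry of v2: -5/86 = -0.0581

-0.0581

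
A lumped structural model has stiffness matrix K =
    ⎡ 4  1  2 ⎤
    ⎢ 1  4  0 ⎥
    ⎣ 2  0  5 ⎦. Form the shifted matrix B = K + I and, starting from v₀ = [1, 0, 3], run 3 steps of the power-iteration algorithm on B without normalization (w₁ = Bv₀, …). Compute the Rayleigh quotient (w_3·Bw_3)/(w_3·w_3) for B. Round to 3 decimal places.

B = K + I has rows (5, 1, 2); (1, 5, 0); (2, 0, 6)
w1 = Bv₀ = (5·1 + 1·0 + 2·3; 1·1 + 5·0 + 0·3; 2·1 + 0·0 + 6·3) = (11, 1, 20)
w2 = Bw1 = (5·11 + 1·1 + 2·20; 1·11 + 5·1 + 0·20; 2·11 + 0·1 + 6·20) = (96, 16, 142)
w3 = Bw2 = (780, 176, 1044)
Bw3 = (6164, 1660, 7824)
w3·Bw3 = 13268336; w3·w3 = 1729312; μ ≈ 13268336/1729312 = 7.673

7.673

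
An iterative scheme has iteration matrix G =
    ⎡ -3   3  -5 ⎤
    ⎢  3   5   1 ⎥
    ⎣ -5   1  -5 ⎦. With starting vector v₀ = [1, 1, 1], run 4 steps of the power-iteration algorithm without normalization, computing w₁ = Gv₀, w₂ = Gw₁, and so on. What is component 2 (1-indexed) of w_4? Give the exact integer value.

w1 = Gv₀ = ((-3)·1 + 3·1 + (-5)·1; 3·1 + 5·1 + 1·1; (-5)·1 + 1·1 + (-5)·1) = (-5, 9, -9)
w2 = Gw1 = ((-3)·(-5) + 3·9 + (-5)·(-9); 3·(-5) + 5·9 + 1·(-9); (-5)·(-5) + 1·9 + (-5)·(-9)) = (87, 21, 79)
w3 = Gw2 = (-593, 445, -809)
w4 = Gw3 = (7159, -363, 7455)
The requested component of w4 is -363.

-363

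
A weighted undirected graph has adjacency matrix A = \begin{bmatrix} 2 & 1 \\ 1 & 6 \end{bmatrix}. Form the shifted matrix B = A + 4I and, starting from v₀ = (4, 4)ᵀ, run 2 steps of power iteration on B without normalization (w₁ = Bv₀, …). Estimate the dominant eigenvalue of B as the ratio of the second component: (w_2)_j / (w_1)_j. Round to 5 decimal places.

10.63636

B = A + 4I has rows (6, 1); (1, 10)
w1 = Bv₀ = (28, 44)
w2 = Bw1 = (212, 468)
Ratio: 468/44 = 10.63636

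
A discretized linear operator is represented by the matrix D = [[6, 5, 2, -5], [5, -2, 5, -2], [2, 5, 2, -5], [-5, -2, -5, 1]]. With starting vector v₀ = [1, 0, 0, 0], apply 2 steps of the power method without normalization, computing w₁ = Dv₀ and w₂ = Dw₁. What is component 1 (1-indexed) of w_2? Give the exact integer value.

90

w1 = Dv₀ = (6·1 + 5·0 + 2·0 + (-5)·0; 5·1 + (-2)·0 + 5·0 + (-2)·0; 2·1 + 5·0 + 2·0 + (-5)·0; (-5)·1 + (-2)·0 + (-5)·0 + 1·0) = (6, 5, 2, -5)
w2 = Dw1 = (6·6 + 5·5 + 2·2 + (-5)·(-5); 5·6 + (-2)·5 + 5·2 + (-2)·(-5); 2·6 + 5·5 + 2·2 + (-5)·(-5); (-5)·6 + (-2)·5 + (-5)·2 + 1·(-5)) = (90, 40, 66, -55)
The requested component of w2 is 90.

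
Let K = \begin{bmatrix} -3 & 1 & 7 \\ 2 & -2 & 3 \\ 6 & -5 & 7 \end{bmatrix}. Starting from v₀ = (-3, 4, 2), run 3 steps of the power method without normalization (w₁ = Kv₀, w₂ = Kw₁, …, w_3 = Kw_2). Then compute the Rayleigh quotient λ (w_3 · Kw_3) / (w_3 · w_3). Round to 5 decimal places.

λ ≈ -3.81171

w1 = Kv₀ = ((-3)·(-3) + 1·4 + 7·2; 2·(-3) + (-2)·4 + 3·2; 6·(-3) + (-5)·4 + 7·2) = (27, -8, -24)
w2 = Kw1 = ((-3)·27 + 1·(-8) + 7·(-24); 2·27 + (-2)·(-8) + 3·(-24); 6·27 + (-5)·(-8) + 7·(-24)) = (-257, -2, 34)
w3 = Kw2 = (1007, -408, -1294)
Kw3 = (-12487, -1052, -976)
w3·Kw3 = 1007·(-12487) + (-408)·(-1052) + (-1294)·(-976) = -10882249; w3·w3 = 1007·1007 + (-408)·(-408) + (-1294)·(-1294) = 2854949
λ ≈ -10882249/2854949 = -3.81171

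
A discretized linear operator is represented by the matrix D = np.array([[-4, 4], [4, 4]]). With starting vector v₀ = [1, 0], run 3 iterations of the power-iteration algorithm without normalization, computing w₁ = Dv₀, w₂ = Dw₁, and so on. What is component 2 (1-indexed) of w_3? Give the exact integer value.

w1 = Dv₀ = ((-4)·1 + 4·0; 4·1 + 4·0) = (-4, 4)
w2 = Dw1 = ((-4)·(-4) + 4·4; 4·(-4) + 4·4) = (32, 0)
w3 = Dw2 = (-128, 128)
The requested component of w3 is 128.

128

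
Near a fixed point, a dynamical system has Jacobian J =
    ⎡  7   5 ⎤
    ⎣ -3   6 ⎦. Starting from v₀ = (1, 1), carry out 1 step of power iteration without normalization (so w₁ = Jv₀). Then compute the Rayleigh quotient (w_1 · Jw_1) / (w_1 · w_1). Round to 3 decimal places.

7.412

w1 = Jv₀ = (12, 3)
Jw1 = (99, -18)
w1·Jw1 = 12·99 + 3·(-18) = 1134; w1·w1 = 12·12 + 3·3 = 153
λ ≈ 1134/153 = 7.412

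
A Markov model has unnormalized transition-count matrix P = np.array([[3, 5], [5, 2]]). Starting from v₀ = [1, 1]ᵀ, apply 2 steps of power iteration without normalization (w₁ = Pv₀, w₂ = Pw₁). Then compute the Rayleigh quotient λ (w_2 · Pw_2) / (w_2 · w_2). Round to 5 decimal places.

w1 = Pv₀ = (3·1 + 5·1; 5·1 + 2·1) = (8, 7)
w2 = Pw1 = (3·8 + 5·7; 5·8 + 2·7) = (59, 54)
Pw2 = (447, 403)
w2·Pw2 = 59·447 + 54·403 = 48135; w2·w2 = 59·59 + 54·54 = 6397
λ ≈ 48135/6397 = 7.52462

λ ≈ 7.52462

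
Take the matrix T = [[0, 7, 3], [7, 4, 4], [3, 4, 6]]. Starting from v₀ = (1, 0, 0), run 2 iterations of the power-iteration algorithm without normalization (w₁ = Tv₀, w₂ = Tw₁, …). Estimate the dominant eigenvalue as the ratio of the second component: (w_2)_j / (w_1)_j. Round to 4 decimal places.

w1 = Tv₀ = (0, 7, 3)
w2 = Tw1 = (58, 40, 46)
Ratio at component: 40 / 7 = 5.7143

5.7143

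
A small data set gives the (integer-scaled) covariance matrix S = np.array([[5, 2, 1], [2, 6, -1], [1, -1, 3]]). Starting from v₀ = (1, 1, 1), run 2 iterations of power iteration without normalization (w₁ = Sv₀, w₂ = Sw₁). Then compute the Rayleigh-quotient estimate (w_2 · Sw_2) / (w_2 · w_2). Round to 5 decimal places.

w1 = Sv₀ = (5·1 + 2·1 + 1·1; 2·1 + 6·1 + (-1)·1; 1·1 + (-1)·1 + 3·1) = (8, 7, 3)
w2 = Sw1 = (5·8 + 2·7 + 1·3; 2·8 + 6·7 + (-1)·3; 1·8 + (-1)·7 + 3·3) = (57, 55, 10)
Sw2 = (405, 434, 32)
w2·Sw2 = 57·405 + 55·434 + 10·32 = 47275; w2·w2 = 57·57 + 55·55 + 10·10 = 6374
λ ≈ 47275/6374 = 7.41685

λ ≈ 7.41685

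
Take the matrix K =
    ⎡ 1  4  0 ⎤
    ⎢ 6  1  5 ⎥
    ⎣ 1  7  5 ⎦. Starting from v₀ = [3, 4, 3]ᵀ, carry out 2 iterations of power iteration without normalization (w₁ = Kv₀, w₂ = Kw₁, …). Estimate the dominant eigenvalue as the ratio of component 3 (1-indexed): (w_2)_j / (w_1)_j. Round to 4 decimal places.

λ ≈ 11.0435

w1 = Kv₀ = (1·3 + 4·4 + 0·3; 6·3 + 1·4 + 5·3; 1·3 + 7·4 + 5·3) = (19, 37, 46)
w2 = Kw1 = (1·19 + 4·37 + 0·46; 6·19 + 1·37 + 5·46; 1·19 + 7·37 + 5·46) = (167, 381, 508)
Ratio at component: 508 / 46 = 11.0435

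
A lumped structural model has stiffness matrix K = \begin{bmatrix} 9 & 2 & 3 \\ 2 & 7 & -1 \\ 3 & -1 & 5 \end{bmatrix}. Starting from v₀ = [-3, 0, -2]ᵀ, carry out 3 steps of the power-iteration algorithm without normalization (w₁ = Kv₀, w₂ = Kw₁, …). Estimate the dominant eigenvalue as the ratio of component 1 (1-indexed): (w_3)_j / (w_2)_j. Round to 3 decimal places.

λ ≈ 10.989

w1 = Kv₀ = (-33, -4, -19)
w2 = Kw1 = (-362, -75, -190)
w3 = Kw2 = (-3978, -1059, -1961)
Ratio at component: -3978 / -362 = 10.989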